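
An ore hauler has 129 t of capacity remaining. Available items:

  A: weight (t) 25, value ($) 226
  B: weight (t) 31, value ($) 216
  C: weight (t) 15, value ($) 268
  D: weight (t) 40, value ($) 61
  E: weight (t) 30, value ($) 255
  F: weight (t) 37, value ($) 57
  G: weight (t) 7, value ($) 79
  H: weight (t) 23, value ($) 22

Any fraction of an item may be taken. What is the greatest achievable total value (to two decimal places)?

1076.35

Sort by value per unit weight and fill in that order.
Order: C (268/15=17.87) > G (79/7=11.29) > A (226/25=9.04) > E (255/30=8.50) > B (216/31=6.97) > F (57/37=1.54) > D (61/40=1.52) > H (22/23=0.96)
Fill: take C (15 @ 268) → take G (7 @ 79) → take A (25 @ 226) → take E (30 @ 255) → take B (31 @ 216) → take 21/37 of F → 32.35; 129/129 used.
Total value = 1076.35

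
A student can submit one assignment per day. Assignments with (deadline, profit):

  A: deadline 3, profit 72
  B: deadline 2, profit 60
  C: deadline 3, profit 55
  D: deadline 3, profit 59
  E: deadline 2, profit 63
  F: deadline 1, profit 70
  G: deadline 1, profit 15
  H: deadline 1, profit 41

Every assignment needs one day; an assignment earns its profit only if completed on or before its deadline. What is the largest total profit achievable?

Sort by profit descending; place each in the latest free slot ≤ its deadline.
Profit order: A=72 F=70 E=63 B=60 D=59 C=55 H=41 G=15
Assign: A→slot 3, F→slot 1, E→slot 2, B skipped, D skipped, C skipped, H skipped, G skipped.
Slots: [1:F] [2:E] [3:A]
Profit = 70 + 63 + 72 = 205

205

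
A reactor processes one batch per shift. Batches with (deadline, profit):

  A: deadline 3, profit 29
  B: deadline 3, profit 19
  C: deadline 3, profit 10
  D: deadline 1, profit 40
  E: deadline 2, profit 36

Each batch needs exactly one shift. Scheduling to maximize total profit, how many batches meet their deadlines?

Sort by profit descending; place each in the latest free slot ≤ its deadline.
Profit order: D=40 E=36 A=29 B=19 C=10
Assign: D→slot 1, E→slot 2, A→slot 3, B skipped, C skipped.
Slots: [1:D] [2:E] [3:A]
3 of 5 scheduled.

3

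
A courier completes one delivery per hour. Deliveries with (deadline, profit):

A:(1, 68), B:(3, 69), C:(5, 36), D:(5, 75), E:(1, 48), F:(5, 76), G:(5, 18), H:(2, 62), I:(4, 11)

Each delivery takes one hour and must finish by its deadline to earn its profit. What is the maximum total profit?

350

Take jobs in profit order; each goes to the latest open slot no later than its deadline.
By profit: F(d5,76), D(d5,75), B(d3,69), A(d1,68), H(d2,62), E(d1,48), C(d5,36), G(d5,18), I(d4,11)
F→slot 5; D→slot 4; B→slot 3; A→slot 1; H→slot 2; E skipped; C skipped; G skipped; I skipped.
Profit = 68 + 62 + 69 + 75 + 76 = 350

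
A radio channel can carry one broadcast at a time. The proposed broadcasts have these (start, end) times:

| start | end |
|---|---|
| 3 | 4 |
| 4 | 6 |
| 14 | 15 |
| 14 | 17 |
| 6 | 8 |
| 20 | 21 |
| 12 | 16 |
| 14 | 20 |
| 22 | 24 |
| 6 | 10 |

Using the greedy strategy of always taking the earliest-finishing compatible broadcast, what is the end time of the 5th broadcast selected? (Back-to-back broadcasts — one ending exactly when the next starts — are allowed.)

21

Greedy by earliest finish: after sorting by end time, pick each interval compatible with the last pick.
By end time: (3,4), (4,6), (6,8), (6,10), (14,15), (12,16), (14,17), (14,20), (20,21), (22,24).
Pick (3,4); next start ≥ 4 → (4,6); next start ≥ 6 → (6,8); next start ≥ 8 → (14,15); next start ≥ 15 → (20,21); next start ≥ 21 → (22,24).
Selected: (3,4) (4,6) (6,8) (14,15) (20,21) (22,24)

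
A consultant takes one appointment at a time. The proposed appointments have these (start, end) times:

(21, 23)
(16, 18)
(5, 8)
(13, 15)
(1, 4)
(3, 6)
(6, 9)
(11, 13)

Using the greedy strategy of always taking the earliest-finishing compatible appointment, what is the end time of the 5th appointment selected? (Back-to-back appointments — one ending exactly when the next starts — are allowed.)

18

Sort by end time and greedily take each interval whose start is ≥ the last chosen end.
Sorted by end: (1,4)  (3,6)  (5,8)  (6,9)  (11,13)  (13,15)  (16,18)  (21,23)
take (1,4); skip (3,6); take (5,8); take (11,13); take (13,15); take (16,18); take (21,23).
Selected: (1,4) (5,8) (11,13) (13,15) (16,18) (21,23)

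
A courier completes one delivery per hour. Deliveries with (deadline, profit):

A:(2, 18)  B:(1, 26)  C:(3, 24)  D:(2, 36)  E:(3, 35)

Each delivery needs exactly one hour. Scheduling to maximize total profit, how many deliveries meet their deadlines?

3

Sort by profit descending; place each in the latest free slot ≤ its deadline.
Profit order: D=36 E=35 B=26 C=24 A=18
Assign: D→slot 2, E→slot 3, B→slot 1, C skipped, A skipped.
Slots: [1:B] [2:D] [3:E]
3 of 5 scheduled.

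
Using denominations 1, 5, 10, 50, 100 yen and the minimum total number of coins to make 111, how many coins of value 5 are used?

0

111 = 1×100 + 1×10 + 1×1
Count of 5: 0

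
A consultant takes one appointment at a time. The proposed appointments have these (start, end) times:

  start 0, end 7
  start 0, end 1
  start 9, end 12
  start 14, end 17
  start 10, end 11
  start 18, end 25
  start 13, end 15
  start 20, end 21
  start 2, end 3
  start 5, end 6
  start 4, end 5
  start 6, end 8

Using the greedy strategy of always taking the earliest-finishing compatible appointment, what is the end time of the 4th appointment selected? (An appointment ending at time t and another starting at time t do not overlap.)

6

Greedy by earliest finish: after sorting by end time, pick each interval compatible with the last pick.
Sorted by end: (0,1)  (2,3)  (4,5)  (5,6)  (0,7)  (6,8)  (10,11)  (9,12)  (13,15)  (14,17)  (20,21)  (18,25)
take (0,1); take (2,3); take (4,5); take (5,6); skip (0,7); take (6,8); take (10,11); take (13,15); take (20,21).
Selected: (0,1) (2,3) (4,5) (5,6) (6,8) (10,11) (13,15) (20,21)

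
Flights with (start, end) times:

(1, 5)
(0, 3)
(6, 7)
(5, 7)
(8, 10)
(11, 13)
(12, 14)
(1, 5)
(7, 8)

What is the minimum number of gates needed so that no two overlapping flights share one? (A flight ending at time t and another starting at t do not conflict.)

3

Count concurrent intervals with a sweep; the peak is the room count.
Events (time:±→running): 0:+→1 1:+→2 1:+→3 … peak 3.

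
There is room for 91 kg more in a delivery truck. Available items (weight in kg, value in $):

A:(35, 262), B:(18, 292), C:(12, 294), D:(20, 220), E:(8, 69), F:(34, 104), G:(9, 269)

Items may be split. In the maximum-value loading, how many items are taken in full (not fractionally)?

Ratios (sorted): G 29.89, C 24.50, B 16.22, D 11.00, E 8.62, A 7.49, F 3.06
take G (9 @ 269); take C (12 @ 294); take B (18 @ 292); take D (20 @ 220); take E (8 @ 69); take 24/35 of A → 179.66. Capacity used 91/91.
5 item(s) taken whole; one partial (take 24/35 of A).

5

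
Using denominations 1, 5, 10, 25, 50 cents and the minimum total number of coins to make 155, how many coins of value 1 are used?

Greedy: take as many of the largest coin as possible, then repeat with the remainder.
155 = 3×50 + 1×5
Count of 1: 0

0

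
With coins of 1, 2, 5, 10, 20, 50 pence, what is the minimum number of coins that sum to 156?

Greedy: take as many of the largest coin as possible, then repeat with the remainder.
156 − 3×50→6 − 1×5→1 − 1×1→0
Total coins = 3 + 1 + 1 = 5

5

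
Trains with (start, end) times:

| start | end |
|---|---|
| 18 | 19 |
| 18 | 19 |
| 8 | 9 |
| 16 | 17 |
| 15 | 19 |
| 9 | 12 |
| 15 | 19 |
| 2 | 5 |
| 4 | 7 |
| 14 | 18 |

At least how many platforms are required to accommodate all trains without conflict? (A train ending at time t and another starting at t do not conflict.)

4

starts: [2, 4, 8, 9, 14, 15, 15, 16, 18, 18]
ends:   [5, 7, 9, 12, 17, 18, 19, 19, 19, 19]
s2→1 s4→2 e5→1 e7→0 s8→1 e9→0 s9→1 e12→0 s14→1 s15→2 s15→3 s16→4  — peak 4.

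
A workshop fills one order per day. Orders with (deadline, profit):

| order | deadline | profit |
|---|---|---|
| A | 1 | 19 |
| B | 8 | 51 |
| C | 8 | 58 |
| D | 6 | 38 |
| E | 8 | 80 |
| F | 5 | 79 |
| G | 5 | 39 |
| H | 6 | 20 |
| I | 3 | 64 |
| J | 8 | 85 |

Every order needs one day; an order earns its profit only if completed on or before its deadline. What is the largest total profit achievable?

494

Profit order: J=85 E=80 F=79 I=64 C=58 B=51 G=39 D=38 H=20 A=19
Assign: J→slot 8, E→slot 7, F→slot 5, I→slot 3, C→slot 6, B→slot 4, G→slot 2, D→slot 1, H skipped, A skipped.
Slots: [1:D] [2:G] [3:I] [4:B] [5:F] [6:C] [7:E] [8:J]
Profit = 38 + 39 + 64 + 51 + 79 + 58 + 80 + 85 = 494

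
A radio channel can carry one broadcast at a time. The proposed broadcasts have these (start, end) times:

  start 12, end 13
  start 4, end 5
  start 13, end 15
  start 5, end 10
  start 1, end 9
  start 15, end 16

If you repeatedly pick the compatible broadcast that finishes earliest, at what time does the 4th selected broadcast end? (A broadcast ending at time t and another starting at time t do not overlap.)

By end time: (4,5), (1,9), (5,10), (12,13), (13,15), (15,16).
Pick (4,5); next start ≥ 5 → (5,10); next start ≥ 10 → (12,13); next start ≥ 13 → (13,15); next start ≥ 15 → (15,16).
Selected: (4,5) (5,10) (12,13) (13,15) (15,16)

15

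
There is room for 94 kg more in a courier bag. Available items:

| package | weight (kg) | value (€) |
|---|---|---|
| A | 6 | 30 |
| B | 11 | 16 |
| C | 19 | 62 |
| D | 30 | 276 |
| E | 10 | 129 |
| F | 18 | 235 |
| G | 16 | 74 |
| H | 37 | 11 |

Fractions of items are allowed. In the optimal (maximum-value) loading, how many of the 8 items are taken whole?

Sort by value per unit weight and fill in that order.
Ratios (sorted): F 13.06, E 12.90, D 9.20, A 5.00, G 4.62, C 3.26, B 1.45, H 0.30
take F (18 @ 235); take E (10 @ 129); take D (30 @ 276); take A (6 @ 30); take G (16 @ 74); take 14/19 of C → 45.68. Capacity used 94/94.
5 item(s) taken whole; one partial (take 14/19 of C).

5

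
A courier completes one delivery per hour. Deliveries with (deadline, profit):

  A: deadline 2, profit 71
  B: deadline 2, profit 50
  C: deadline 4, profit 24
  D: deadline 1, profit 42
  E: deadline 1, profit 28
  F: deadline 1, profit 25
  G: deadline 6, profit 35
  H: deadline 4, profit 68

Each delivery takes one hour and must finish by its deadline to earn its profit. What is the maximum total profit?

248

By profit: A(d2,71), H(d4,68), B(d2,50), D(d1,42), G(d6,35), E(d1,28), F(d1,25), C(d4,24)
A→slot 2; H→slot 4; B→slot 1; D skipped; G→slot 6; E skipped; F skipped; C→slot 3.
Profit = 50 + 71 + 24 + 68 + 35 = 248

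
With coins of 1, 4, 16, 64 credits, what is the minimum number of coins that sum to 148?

4

Greedy: take as many of the largest coin as possible, then repeat with the remainder.
148 = 2×64 + 1×16 + 1×4
Total coins = 2 + 1 + 1 = 4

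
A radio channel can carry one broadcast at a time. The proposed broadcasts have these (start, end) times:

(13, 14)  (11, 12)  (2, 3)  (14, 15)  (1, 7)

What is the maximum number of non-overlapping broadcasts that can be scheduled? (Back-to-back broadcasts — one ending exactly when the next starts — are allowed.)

Order by finish time; keep every interval that doesn't clash with the previous kept one.
By end time: (2,3), (1,7), (11,12), (13,14), (14,15).
Pick (2,3); next start ≥ 3 → (11,12); next start ≥ 12 → (13,14); next start ≥ 14 → (14,15).
Selected 4 broadcasts.

4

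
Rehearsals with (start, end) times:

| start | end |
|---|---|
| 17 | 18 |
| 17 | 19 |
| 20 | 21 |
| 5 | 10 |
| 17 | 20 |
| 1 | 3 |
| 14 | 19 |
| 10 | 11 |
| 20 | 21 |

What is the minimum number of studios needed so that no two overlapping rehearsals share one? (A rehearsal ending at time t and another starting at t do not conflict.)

4

Events (time:±→running): 1:+→1 3:-→0 5:+→1 10:-→0 10:+→1 11:-→0 14:+→1 17:+→2 17:+→3 17:+→4 … peak 4.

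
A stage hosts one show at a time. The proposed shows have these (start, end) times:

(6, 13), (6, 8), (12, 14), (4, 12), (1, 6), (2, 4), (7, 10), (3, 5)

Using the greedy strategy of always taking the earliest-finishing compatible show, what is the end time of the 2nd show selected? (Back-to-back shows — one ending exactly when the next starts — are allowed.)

Order by finish time; keep every interval that doesn't clash with the previous kept one.
By end time: (2,4), (3,5), (1,6), (6,8), (7,10), (4,12), (6,13), (12,14).
Pick (2,4); next start ≥ 4 → (6,8); next start ≥ 8 → (12,14).
Selected: (2,4) (6,8) (12,14)

8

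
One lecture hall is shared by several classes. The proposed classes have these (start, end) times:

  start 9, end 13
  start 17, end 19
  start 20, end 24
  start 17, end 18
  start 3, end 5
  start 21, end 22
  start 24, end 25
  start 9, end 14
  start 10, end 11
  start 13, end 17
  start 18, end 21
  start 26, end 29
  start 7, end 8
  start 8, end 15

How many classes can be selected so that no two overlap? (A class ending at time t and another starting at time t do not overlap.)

9

Sorted by end: (3,5)  (7,8)  (10,11)  (9,13)  (9,14)  (8,15)  (13,17)  (17,18)  (17,19)  (18,21)  (21,22)  (20,24)  (24,25)  (26,29)
take (3,5); take (7,8); take (10,11); skip (9,14); skip (8,15); take (13,17); take (17,18); take (18,21); take (21,22); take (24,25); take (26,29).
Selected 9 classes.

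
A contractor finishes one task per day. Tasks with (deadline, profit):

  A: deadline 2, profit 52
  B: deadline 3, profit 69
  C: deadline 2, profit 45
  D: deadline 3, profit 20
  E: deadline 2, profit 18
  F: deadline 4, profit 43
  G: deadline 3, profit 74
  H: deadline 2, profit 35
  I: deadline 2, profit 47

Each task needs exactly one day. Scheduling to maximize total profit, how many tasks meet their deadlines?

4

By profit: G(d3,74), B(d3,69), A(d2,52), I(d2,47), C(d2,45), F(d4,43), H(d2,35), D(d3,20), E(d2,18)
G→slot 3; B→slot 2; A→slot 1; I skipped; C skipped; F→slot 4; H skipped; D skipped; E skipped.
4 of 9 scheduled.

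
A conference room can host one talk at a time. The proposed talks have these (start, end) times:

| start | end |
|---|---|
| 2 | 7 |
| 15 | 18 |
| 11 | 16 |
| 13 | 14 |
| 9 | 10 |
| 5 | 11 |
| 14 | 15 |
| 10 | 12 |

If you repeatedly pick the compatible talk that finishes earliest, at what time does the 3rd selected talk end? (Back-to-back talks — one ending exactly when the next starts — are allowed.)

12

Greedy by earliest finish: after sorting by end time, pick each interval compatible with the last pick.
Sorted by end: (2,7)  (9,10)  (5,11)  (10,12)  (13,14)  (14,15)  (11,16)  (15,18)
take (2,7); take (9,10); skip (5,11); take (10,12); take (13,14); take (14,15); skip (11,16); take (15,18).
Selected: (2,7) (9,10) (10,12) (13,14) (14,15) (15,18)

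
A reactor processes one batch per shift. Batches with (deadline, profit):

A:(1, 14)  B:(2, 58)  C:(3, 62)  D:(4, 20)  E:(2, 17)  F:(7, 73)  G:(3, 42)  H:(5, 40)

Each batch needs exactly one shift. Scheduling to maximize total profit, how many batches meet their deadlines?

6

By profit: F(d7,73), C(d3,62), B(d2,58), G(d3,42), H(d5,40), D(d4,20), E(d2,17), A(d1,14)
F→slot 7; C→slot 3; B→slot 2; G→slot 1; H→slot 5; D→slot 4; E skipped; A skipped.
6 of 8 scheduled.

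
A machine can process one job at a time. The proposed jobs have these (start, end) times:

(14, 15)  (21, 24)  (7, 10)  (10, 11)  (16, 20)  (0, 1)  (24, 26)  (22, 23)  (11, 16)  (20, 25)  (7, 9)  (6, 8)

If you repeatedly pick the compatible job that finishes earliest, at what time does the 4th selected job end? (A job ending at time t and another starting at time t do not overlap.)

Order by finish time; keep every interval that doesn't clash with the previous kept one.
By end time: (0,1), (6,8), (7,9), (7,10), (10,11), (14,15), (11,16), (16,20), (22,23), (21,24), (20,25), (24,26).
Pick (0,1); next start ≥ 1 → (6,8); next start ≥ 8 → (10,11); next start ≥ 11 → (14,15); next start ≥ 15 → (16,20); next start ≥ 20 → (22,23); next start ≥ 23 → (24,26).
Selected: (0,1) (6,8) (10,11) (14,15) (16,20) (22,23) (24,26)

15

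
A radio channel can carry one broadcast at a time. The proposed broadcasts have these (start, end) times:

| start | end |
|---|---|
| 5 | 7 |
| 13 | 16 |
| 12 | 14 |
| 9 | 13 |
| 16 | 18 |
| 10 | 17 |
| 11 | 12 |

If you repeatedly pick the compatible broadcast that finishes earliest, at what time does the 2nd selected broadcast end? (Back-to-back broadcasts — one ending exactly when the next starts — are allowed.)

12

By end time: (5,7), (11,12), (9,13), (12,14), (13,16), (10,17), (16,18).
Pick (5,7); next start ≥ 7 → (11,12); next start ≥ 12 → (12,14); next start ≥ 14 → (16,18).
Selected: (5,7) (11,12) (12,14) (16,18)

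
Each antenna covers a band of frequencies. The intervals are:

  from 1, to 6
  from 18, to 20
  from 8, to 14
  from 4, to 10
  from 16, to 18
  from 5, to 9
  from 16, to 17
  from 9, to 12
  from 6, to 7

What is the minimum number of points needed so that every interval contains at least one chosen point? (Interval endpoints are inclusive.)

4

Sort by right endpoint; whenever an interval is uncovered, place a point at its right end.
By right end: [1,6]  [6,7]  [5,9]  [4,10]  [9,12]  [8,14]  [16,17]  [16,18]  [18,20]
[1,6] uncovered → point at 6; [9,12] uncovered → point at 12; [16,17] uncovered → point at 17; [18,20] uncovered → point at 20.
Points: 6, 12, 17, 20 (4 total).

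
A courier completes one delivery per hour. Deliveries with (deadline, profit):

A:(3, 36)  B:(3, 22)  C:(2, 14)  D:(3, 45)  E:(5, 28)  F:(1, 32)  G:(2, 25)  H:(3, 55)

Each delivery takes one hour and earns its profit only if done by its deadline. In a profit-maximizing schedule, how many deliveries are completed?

By profit: H(d3,55), D(d3,45), A(d3,36), F(d1,32), E(d5,28), G(d2,25), B(d3,22), C(d2,14)
H→slot 3; D→slot 2; A→slot 1; F skipped; E→slot 5; G skipped; B skipped; C skipped.
4 of 8 scheduled.

4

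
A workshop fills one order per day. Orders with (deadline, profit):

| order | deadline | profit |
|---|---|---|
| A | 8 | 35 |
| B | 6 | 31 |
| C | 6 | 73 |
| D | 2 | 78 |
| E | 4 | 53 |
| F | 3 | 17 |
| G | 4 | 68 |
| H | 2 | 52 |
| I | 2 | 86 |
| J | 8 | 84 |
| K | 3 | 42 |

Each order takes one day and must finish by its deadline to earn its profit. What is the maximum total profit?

508

Sort by profit descending; place each in the latest free slot ≤ its deadline.
By profit: I(d2,86), J(d8,84), D(d2,78), C(d6,73), G(d4,68), E(d4,53), H(d2,52), K(d3,42), A(d8,35), B(d6,31), F(d3,17)
I→slot 2; J→slot 8; D→slot 1; C→slot 6; G→slot 4; E→slot 3; H skipped; K skipped; A→slot 7; B→slot 5; F skipped.
Profit = 78 + 86 + 53 + 68 + 31 + 73 + 35 + 84 = 508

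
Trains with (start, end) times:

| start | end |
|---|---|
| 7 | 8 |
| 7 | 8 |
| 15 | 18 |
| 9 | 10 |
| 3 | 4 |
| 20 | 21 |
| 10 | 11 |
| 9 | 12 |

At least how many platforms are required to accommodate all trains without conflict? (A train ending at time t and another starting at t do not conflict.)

2

Count concurrent intervals with a sweep; the peak is the room count.
Events (time:±→running): 3:+→1 4:-→0 7:+→1 7:+→2 … peak 2.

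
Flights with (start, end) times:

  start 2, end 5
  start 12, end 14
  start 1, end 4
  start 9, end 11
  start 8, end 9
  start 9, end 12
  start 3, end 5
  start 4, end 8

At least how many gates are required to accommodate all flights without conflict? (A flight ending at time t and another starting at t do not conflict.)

3

The answer is the maximum number of intervals overlapping at any instant.
Events (time:±→running): 1:+→1 2:+→2 3:+→3 … peak 3.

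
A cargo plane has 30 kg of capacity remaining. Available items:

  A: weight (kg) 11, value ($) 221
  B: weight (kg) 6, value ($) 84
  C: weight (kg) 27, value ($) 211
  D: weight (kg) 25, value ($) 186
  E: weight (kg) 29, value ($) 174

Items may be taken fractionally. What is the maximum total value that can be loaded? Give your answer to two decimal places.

406.59

Sort by value per unit weight and fill in that order.
Ratios (sorted): A 20.09, B 14.00, C 7.81, D 7.44, E 6.00
take A (11 @ 221); take B (6 @ 84); take 13/27 of C → 101.59. Capacity used 30/30.
Total value = 406.59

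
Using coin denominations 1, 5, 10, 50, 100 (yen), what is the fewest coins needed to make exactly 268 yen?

8

Greedy: take as many of the largest coin as possible, then repeat with the remainder.
268 = 2×100 + 1×50 + 1×10 + 1×5 + 3×1
Total coins = 2 + 1 + 1 + 1 + 3 = 8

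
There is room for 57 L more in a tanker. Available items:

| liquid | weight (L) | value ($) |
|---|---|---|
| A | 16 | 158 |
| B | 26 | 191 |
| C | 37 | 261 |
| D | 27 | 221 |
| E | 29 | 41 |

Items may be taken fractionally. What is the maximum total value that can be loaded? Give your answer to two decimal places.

481.85

Sort by value per unit weight and fill in that order.
Order: A (158/16=9.88) > D (221/27=8.19) > B (191/26=7.35) > C (261/37=7.05) > E (41/29=1.41)
Fill: take A (16 @ 158) → take D (27 @ 221) → take 14/26 of B → 102.85; 57/57 used.
Total value = 481.85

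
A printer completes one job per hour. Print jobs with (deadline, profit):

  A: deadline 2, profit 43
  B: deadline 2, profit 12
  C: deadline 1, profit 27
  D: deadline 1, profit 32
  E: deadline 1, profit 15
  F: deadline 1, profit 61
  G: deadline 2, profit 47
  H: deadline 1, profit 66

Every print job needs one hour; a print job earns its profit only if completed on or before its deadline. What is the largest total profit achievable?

113

Take jobs in profit order; each goes to the latest open slot no later than its deadline.
Profit order: H=66 F=61 G=47 A=43 D=32 C=27 E=15 B=12
Assign: H→slot 1, F skipped, G→slot 2, A skipped, D skipped, C skipped, E skipped, B skipped.
Slots: [1:H] [2:G]
Profit = 66 + 47 = 113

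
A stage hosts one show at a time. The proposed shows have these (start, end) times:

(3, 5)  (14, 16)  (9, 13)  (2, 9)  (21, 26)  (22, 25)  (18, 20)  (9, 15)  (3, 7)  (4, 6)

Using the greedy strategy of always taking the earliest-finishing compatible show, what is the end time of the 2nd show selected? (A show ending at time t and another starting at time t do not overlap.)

13

By end time: (3,5), (4,6), (3,7), (2,9), (9,13), (9,15), (14,16), (18,20), (22,25), (21,26).
Pick (3,5); next start ≥ 5 → (9,13); next start ≥ 13 → (14,16); next start ≥ 16 → (18,20); next start ≥ 20 → (22,25).
Selected: (3,5) (9,13) (14,16) (18,20) (22,25)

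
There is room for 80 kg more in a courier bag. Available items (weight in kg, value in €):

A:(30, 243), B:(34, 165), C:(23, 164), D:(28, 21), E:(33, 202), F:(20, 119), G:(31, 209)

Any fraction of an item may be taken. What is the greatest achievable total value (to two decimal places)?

589.03

Order: A (243/30=8.10) > C (164/23=7.13) > G (209/31=6.74) > E (202/33=6.12) > F (119/20=5.95) > B (165/34=4.85) > D (21/28=0.75)
Fill: take A (30 @ 243) → take C (23 @ 164) → take 27/31 of G → 182.03; 80/80 used.
Total value = 589.03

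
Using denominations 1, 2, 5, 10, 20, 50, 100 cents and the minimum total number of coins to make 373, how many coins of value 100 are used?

Use the largest denomination that fits, subtract, and repeat.
373 − 3×100→73 − 1×50→23 − 1×20→3 − 1×2→1 − 1×1→0
Count of 100: 3

3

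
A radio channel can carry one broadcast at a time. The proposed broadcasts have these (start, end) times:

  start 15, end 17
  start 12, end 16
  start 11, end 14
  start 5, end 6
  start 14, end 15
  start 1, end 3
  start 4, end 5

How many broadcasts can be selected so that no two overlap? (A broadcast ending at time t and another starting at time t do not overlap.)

By end time: (1,3), (4,5), (5,6), (11,14), (14,15), (12,16), (15,17).
Pick (1,3); next start ≥ 3 → (4,5); next start ≥ 5 → (5,6); next start ≥ 6 → (11,14); next start ≥ 14 → (14,15); next start ≥ 15 → (15,17).
Selected 6 broadcasts.

6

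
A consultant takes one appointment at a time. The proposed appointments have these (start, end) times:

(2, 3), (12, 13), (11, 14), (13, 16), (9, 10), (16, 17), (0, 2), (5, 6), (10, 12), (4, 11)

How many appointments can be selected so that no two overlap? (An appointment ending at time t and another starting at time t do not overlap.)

Order by finish time; keep every interval that doesn't clash with the previous kept one.
Sorted by end: (0,2)  (2,3)  (5,6)  (9,10)  (4,11)  (10,12)  (12,13)  (11,14)  (13,16)  (16,17)
take (0,2); take (2,3); take (5,6); take (9,10); take (10,12); take (12,13); skip (11,14); take (13,16); take (16,17).
Selected 8 appointments.

8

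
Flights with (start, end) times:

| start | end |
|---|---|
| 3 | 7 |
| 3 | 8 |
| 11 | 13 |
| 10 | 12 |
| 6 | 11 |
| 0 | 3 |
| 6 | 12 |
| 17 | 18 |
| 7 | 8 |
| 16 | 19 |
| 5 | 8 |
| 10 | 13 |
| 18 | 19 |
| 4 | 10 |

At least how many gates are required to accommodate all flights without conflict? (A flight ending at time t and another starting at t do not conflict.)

6

Count concurrent intervals with a sweep; the peak is the room count.
starts: [0, 3, 3, 4, 5, 6, 6, 7, 10, 10, 11, 16, 17, 18]
ends:   [3, 7, 8, 8, 8, 10, 11, 12, 12, 13, 13, 18, 19, 19]
s0→1 e3→0 s3→1 s3→2 s4→3 s5→4 s6→5 s6→6  — peak 6.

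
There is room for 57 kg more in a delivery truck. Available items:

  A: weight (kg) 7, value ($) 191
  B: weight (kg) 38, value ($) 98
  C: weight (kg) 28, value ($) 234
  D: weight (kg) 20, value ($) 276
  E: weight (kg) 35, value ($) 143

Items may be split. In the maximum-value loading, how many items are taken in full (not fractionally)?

3

Greedy by value/weight ratio, highest first.
Ratios (sorted): A 27.29, D 13.80, C 8.36, E 4.09, B 2.58
take A (7 @ 191); take D (20 @ 276); take C (28 @ 234); take 2/35 of E → 8.17. Capacity used 57/57.
3 item(s) taken whole; one partial (take 2/35 of E).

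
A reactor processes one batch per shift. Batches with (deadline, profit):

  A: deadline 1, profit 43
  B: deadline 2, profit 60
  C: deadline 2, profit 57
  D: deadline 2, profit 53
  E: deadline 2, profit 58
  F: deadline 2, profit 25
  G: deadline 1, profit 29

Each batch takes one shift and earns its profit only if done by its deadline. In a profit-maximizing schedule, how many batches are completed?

2

Take jobs in profit order; each goes to the latest open slot no later than its deadline.
Profit order: B=60 E=58 C=57 D=53 A=43 G=29 F=25
Assign: B→slot 2, E→slot 1, C skipped, D skipped, A skipped, G skipped, F skipped.
Slots: [1:E] [2:B]
2 of 7 scheduled.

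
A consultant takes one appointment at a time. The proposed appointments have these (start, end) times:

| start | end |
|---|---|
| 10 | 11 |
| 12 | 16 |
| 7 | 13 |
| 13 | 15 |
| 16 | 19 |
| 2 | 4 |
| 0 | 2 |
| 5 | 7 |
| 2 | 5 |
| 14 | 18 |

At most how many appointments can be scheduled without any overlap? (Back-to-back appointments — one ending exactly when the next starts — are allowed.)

6

Order by finish time; keep every interval that doesn't clash with the previous kept one.
Sorted by end: (0,2)  (2,4)  (2,5)  (5,7)  (10,11)  (7,13)  (13,15)  (12,16)  (14,18)  (16,19)
take (0,2); take (2,4); skip (2,5); take (5,7); take (10,11); take (13,15); take (16,19).
Selected 6 appointments.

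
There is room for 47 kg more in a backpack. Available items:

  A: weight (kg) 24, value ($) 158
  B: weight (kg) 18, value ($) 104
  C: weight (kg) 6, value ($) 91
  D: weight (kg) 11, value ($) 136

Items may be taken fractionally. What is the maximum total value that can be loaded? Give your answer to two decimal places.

419.67

Greedy by value/weight ratio, highest first.
Order: C (91/6=15.17) > D (136/11=12.36) > A (158/24=6.58) > B (104/18=5.78)
Fill: take C (6 @ 91) → take D (11 @ 136) → take A (24 @ 158) → take 6/18 of B → 34.67; 47/47 used.
Total value = 419.67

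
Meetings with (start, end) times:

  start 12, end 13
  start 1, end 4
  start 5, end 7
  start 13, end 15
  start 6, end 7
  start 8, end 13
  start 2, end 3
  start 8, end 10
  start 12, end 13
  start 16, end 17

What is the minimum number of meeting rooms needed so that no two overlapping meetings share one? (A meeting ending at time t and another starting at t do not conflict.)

3

Events (time:±→running): 1:+→1 2:+→2 3:-→1 4:-→0 5:+→1 6:+→2 7:-→1 7:-→0 8:+→1 8:+→2 10:-→1 12:+→2 12:+→3 … peak 3.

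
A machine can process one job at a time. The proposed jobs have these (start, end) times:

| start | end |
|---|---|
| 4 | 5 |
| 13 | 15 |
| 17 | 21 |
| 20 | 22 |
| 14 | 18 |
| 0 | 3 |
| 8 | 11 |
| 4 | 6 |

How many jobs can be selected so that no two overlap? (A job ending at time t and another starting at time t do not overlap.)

5

Greedy by earliest finish: after sorting by end time, pick each interval compatible with the last pick.
Sorted by end: (0,3)  (4,5)  (4,6)  (8,11)  (13,15)  (14,18)  (17,21)  (20,22)
take (0,3); take (4,5); take (8,11); take (13,15); take (17,21).
Selected 5 jobs.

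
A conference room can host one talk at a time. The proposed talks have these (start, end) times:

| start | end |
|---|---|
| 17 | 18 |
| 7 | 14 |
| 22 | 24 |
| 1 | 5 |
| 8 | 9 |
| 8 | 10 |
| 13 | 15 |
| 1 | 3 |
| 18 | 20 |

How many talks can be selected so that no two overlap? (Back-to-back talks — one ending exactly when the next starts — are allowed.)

Order by finish time; keep every interval that doesn't clash with the previous kept one.
By end time: (1,3), (1,5), (8,9), (8,10), (7,14), (13,15), (17,18), (18,20), (22,24).
Pick (1,3); next start ≥ 3 → (8,9); next start ≥ 9 → (13,15); next start ≥ 15 → (17,18); next start ≥ 18 → (18,20); next start ≥ 20 → (22,24).
Selected 6 talks.

6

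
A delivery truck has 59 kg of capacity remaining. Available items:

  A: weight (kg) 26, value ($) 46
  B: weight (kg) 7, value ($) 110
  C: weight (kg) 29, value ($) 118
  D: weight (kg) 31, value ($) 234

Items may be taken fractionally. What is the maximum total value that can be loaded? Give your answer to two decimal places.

Sort by value per unit weight and fill in that order.
Order: B (110/7=15.71) > D (234/31=7.55) > C (118/29=4.07) > A (46/26=1.77)
Fill: take B (7 @ 110) → take D (31 @ 234) → take 21/29 of C → 85.45; 59/59 used.
Total value = 429.45

429.45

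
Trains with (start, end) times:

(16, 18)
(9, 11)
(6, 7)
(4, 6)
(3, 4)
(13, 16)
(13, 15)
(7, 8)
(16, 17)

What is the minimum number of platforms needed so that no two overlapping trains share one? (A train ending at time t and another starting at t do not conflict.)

Events (time:±→running): 3:+→1 4:-→0 4:+→1 6:-→0 6:+→1 7:-→0 7:+→1 8:-→0 9:+→1 11:-→0 13:+→1 13:+→2 … peak 2.

2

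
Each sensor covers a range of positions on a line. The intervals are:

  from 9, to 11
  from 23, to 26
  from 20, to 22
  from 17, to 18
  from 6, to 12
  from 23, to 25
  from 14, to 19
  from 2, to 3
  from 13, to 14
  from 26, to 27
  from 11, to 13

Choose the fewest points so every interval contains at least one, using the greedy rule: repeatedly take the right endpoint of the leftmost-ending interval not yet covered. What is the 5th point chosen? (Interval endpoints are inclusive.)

22

Process intervals by earliest right end; each time one isn't hit yet, stab at its right endpoint.
By right end: [2,3]  [9,11]  [6,12]  [11,13]  [13,14]  [17,18]  [14,19]  [20,22]  [23,25]  [23,26]  [26,27]
[2,3] uncovered → point at 3; [9,11] uncovered → point at 11; [13,14] uncovered → point at 14; [17,18] uncovered → point at 18; [20,22] uncovered → point at 22; [23,25] uncovered → point at 25; [26,27] uncovered → point at 27.
Points: 3, 11, 14, 18, 22, 25, 27 (7 total).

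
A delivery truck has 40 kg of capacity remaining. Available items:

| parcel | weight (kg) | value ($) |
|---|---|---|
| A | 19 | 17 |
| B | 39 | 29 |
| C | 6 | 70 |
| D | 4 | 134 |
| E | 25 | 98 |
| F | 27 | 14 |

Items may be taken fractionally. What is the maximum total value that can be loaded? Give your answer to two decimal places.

Greedy by value/weight ratio, highest first.
Ratios (sorted): D 33.50, C 11.67, E 3.92, A 0.89, B 0.74, F 0.52
take D (4 @ 134); take C (6 @ 70); take E (25 @ 98); take 5/19 of A → 4.47. Capacity used 40/40.
Total value = 306.47

306.47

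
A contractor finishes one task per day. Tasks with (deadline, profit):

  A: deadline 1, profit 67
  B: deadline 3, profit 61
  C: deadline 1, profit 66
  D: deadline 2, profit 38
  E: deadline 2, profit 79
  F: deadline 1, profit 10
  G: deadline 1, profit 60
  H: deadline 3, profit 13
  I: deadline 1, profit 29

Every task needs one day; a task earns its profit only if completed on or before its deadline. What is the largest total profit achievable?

207

Take jobs in profit order; each goes to the latest open slot no later than its deadline.
By profit: E(d2,79), A(d1,67), C(d1,66), B(d3,61), G(d1,60), D(d2,38), I(d1,29), H(d3,13), F(d1,10)
E→slot 2; A→slot 1; C skipped; B→slot 3; G skipped; D skipped; I skipped; H skipped; F skipped.
Profit = 67 + 79 + 61 = 207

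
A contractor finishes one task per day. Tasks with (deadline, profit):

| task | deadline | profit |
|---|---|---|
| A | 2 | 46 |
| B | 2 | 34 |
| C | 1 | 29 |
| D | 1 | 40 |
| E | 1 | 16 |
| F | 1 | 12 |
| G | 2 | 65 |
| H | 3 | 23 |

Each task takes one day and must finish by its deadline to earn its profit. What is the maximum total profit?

134

Take jobs in profit order; each goes to the latest open slot no later than its deadline.
By profit: G(d2,65), A(d2,46), D(d1,40), B(d2,34), C(d1,29), H(d3,23), E(d1,16), F(d1,12)
G→slot 2; A→slot 1; D skipped; B skipped; C skipped; H→slot 3; E skipped; F skipped.
Profit = 46 + 65 + 23 = 134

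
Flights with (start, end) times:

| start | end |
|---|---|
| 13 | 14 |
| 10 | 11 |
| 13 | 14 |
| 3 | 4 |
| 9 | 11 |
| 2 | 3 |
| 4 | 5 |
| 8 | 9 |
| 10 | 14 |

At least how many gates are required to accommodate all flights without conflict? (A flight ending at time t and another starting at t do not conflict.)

3

Count concurrent intervals with a sweep; the peak is the room count.
starts: [2, 3, 4, 8, 9, 10, 10, 13, 13]
ends:   [3, 4, 5, 9, 11, 11, 14, 14, 14]
s2→1 e3→0 s3→1 e4→0 s4→1 e5→0 s8→1 e9→0 s9→1 s10→2 s10→3  — peak 3.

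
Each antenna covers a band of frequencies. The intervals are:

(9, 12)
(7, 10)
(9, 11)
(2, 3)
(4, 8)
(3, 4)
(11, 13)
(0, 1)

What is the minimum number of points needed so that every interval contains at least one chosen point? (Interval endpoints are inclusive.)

4

Sorted: [0,1] [2,3] [3,4] [4,8] [7,10] [9,11] [9,12] [11,13]
{[0,1]} hit by 1; {[2,3],[3,4]} hit by 3; {[4,8],[7,10]} hit by 8; {[9,11],[9,12],[11,13]} hit by 11.
Points: 1, 3, 8, 11 (4 total).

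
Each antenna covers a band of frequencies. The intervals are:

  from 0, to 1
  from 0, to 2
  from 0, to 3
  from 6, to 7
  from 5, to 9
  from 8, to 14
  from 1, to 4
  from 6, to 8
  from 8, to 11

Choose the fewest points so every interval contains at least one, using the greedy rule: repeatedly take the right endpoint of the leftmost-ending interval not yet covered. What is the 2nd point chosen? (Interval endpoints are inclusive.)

Sort by right endpoint; whenever an interval is uncovered, place a point at its right end.
By right end: [0,1]  [0,2]  [0,3]  [1,4]  [6,7]  [6,8]  [5,9]  [8,11]  [8,14]
[0,1] uncovered → point at 1; [6,7] uncovered → point at 7; [8,11] uncovered → point at 11.
Points: 1, 7, 11 (3 total).

7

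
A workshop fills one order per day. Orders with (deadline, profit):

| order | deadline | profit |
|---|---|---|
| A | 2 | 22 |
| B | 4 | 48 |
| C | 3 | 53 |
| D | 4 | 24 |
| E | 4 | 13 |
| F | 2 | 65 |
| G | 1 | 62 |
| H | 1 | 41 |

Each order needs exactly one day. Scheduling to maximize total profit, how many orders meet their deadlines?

4

Take jobs in profit order; each goes to the latest open slot no later than its deadline.
By profit: F(d2,65), G(d1,62), C(d3,53), B(d4,48), H(d1,41), D(d4,24), A(d2,22), E(d4,13)
F→slot 2; G→slot 1; C→slot 3; B→slot 4; H skipped; D skipped; A skipped; E skipped.
4 of 8 scheduled.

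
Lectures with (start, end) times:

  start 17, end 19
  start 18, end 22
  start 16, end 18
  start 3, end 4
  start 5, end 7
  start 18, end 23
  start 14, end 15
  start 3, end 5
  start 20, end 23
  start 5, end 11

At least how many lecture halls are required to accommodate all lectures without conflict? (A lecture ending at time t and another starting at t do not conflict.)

starts: [3, 3, 5, 5, 14, 16, 17, 18, 18, 20]
ends:   [4, 5, 7, 11, 15, 18, 19, 22, 23, 23]
s3→1 s3→2 e4→1 e5→0 s5→1 s5→2 e7→1 e11→0 s14→1 e15→0 s16→1 s17→2 e18→1 s18→2 s18→3  — peak 3.

3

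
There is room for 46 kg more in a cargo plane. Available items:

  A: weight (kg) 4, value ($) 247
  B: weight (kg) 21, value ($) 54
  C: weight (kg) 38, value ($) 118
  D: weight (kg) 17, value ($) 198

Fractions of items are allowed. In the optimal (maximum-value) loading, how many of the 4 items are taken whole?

2

Greedy by value/weight ratio, highest first.
Order: A (247/4=61.75) > D (198/17=11.65) > C (118/38=3.11) > B (54/21=2.57)
Fill: take A (4 @ 247) → take D (17 @ 198) → take 25/38 of C → 77.63; 46/46 used.
2 item(s) taken whole; one partial (take 25/38 of C).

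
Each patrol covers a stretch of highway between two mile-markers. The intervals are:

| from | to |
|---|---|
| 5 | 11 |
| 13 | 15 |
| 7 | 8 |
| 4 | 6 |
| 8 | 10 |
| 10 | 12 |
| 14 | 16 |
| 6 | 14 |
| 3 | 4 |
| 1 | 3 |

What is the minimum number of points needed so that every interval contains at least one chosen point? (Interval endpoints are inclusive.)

Sorted: [1,3] [3,4] [4,6] [7,8] [8,10] [5,11] [10,12] [6,14] [13,15] [14,16]
{[1,3],[3,4]} hit by 3; {[4,6]} hit by 6; {[7,8],[8,10],[5,11]} hit by 8; {[10,12],[6,14]} hit by 12; {[13,15],[14,16]} hit by 15.
Points: 3, 6, 8, 12, 15 (5 total).

5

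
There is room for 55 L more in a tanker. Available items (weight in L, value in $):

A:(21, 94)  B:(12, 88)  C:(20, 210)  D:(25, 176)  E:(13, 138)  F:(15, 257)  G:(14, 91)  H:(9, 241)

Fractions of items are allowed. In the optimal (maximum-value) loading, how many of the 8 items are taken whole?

3

Sort by value per unit weight and fill in that order.
Order: H (241/9=26.78) > F (257/15=17.13) > E (138/13=10.62) > C (210/20=10.50) > B (88/12=7.33) > D (176/25=7.04) > G (91/14=6.50) > A (94/21=4.48)
Fill: take H (9 @ 241) → take F (15 @ 257) → take E (13 @ 138) → take 18/20 of C → 189.00; 55/55 used.
3 item(s) taken whole; one partial (take 18/20 of C).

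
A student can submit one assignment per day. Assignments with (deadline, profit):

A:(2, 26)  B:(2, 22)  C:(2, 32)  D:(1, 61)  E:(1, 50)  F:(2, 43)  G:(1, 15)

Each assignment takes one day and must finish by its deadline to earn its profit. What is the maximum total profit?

By profit: D(d1,61), E(d1,50), F(d2,43), C(d2,32), A(d2,26), B(d2,22), G(d1,15)
D→slot 1; E skipped; F→slot 2; C skipped; A skipped; B skipped; G skipped.
Profit = 61 + 43 = 104

104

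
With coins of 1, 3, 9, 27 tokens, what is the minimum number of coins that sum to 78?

78 = 2×27 + 2×9 + 2×3
Total coins = 2 + 2 + 2 = 6

6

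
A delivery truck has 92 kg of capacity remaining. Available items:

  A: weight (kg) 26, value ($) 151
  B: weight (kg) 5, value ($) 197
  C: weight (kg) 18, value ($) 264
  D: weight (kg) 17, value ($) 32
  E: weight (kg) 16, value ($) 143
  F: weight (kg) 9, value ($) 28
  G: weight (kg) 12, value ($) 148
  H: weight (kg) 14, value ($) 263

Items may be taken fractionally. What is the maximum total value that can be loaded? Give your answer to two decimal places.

1169.11

Ratios (sorted): B 39.40, H 18.79, C 14.67, G 12.33, E 8.94, A 5.81, F 3.11, D 1.88
take B (5 @ 197); take H (14 @ 263); take C (18 @ 264); take G (12 @ 148); take E (16 @ 143); take A (26 @ 151); take 1/9 of F → 3.11. Capacity used 92/92.
Total value = 1169.11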